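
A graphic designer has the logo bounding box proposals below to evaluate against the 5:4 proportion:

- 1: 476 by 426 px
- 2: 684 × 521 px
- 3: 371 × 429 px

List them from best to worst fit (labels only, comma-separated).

1: 476/426 ≈ 1.117 → |1.117 − 1.250| = 0.133
2: 684/521 ≈ 1.313 → |1.313 − 1.250| = 0.063
3: 429/371 ≈ 1.156 → |1.156 − 1.250| = 0.094

2, 3, 1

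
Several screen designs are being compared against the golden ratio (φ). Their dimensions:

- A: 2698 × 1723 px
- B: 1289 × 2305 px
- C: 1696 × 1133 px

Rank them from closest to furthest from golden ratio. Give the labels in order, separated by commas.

A, C, B

A: 2698/1723 ≈ 1.566 → |1.566 − 1.618| = 0.052
B: 2305/1289 ≈ 1.788 → |1.788 − 1.618| = 0.170
C: 1696/1133 ≈ 1.497 → |1.497 − 1.618| = 0.121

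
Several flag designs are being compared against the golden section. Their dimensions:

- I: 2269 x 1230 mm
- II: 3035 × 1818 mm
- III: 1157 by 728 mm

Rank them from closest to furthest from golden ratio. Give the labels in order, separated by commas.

III, II, I

I: 2269/1230 ≈ 1.845 → |1.845 − 1.618| = 0.227
II: 3035/1818 ≈ 1.669 → |1.669 − 1.618| = 0.051
III: 1157/728 ≈ 1.589 → |1.589 − 1.618| = 0.029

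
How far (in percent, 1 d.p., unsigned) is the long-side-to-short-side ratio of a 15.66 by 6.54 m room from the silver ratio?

0.8%

Ratio = 15.66 / 6.54 ≈ 2.3945.
Ideal silver ratio ≈ 2.4142. |2.3945 − 2.4142| / 2.4142 ≈ 0.82% → 0.8%.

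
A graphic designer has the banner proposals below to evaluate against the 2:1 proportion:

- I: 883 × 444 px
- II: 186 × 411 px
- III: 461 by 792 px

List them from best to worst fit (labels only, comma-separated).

I, II, III

Ratios: I = 883 / 444 ≈ 1.989; II = 411 / 186 ≈ 2.210; III = 792 / 461 ≈ 1.718.
|Δ from 2.000|: I 0.011; II 0.210; III 0.282.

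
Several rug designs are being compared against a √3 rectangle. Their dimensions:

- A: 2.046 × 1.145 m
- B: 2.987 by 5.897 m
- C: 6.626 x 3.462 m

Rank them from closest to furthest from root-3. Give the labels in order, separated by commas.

A, C, B

Ratios: A = 2.046 / 1.145 ≈ 1.787; B = 5.897 / 2.987 ≈ 1.974; C = 6.626 / 3.462 ≈ 1.914.
|Δ from 1.732|: A 0.055; B 0.242; C 0.182.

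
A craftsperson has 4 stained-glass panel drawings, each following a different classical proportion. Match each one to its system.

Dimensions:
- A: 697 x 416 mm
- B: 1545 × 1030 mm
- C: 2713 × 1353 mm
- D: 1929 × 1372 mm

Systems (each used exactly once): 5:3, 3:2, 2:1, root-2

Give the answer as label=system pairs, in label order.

Ratios: A ≈ 1.675; B ≈ 1.500; C ≈ 2.005; D ≈ 1.406.
Targets: 5:3 ≈ 1.667; 3:2 ≈ 1.500; 2:1 ≈ 2.000; root-2 ≈ 1.414.

A=5:3, B=3:2, C=2:1, D=root-2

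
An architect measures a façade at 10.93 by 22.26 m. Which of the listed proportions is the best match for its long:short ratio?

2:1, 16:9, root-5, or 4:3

2:1

22.26/10.93 ≈ 2.037. Nearest candidates are 2:1 (2.000, off by 0.037) and root-5 (2.236, off by 0.199).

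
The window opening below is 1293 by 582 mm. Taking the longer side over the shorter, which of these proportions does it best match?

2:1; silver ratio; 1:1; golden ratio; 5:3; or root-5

Ratio = 1293 / 582 ≈ 2.222.
Distances: 2:1 2.000 (Δ 0.222); silver ratio 2.414 (Δ 0.192); 1:1 1.000 (Δ 1.222); golden ratio 1.618 (Δ 0.604); 5:3 1.667 (Δ 0.555); root-5 2.236 (Δ 0.014).

root-5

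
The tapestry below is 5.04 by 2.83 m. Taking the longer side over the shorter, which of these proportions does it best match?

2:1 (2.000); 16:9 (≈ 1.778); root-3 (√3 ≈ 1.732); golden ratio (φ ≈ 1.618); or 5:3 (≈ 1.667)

16:9

Ratio = 5.04 / 2.83 ≈ 1.781.
Distances: 2:1 2.000 (Δ 0.219); 16:9 1.778 (Δ 0.003); root-3 1.732 (Δ 0.049); golden ratio 1.618 (Δ 0.163); 5:3 1.667 (Δ 0.114).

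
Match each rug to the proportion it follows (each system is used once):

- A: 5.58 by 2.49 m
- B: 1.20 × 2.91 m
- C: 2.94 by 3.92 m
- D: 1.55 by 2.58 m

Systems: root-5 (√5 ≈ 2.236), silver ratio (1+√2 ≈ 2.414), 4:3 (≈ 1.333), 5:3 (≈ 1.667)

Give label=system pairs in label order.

A=root-5, B=silver ratio, C=4:3, D=5:3

A = 5.58/2.49 ≈ 2.241 → root-5 (2.236)
B = 2.91/1.20 ≈ 2.425 → silver ratio (2.414)
C = 3.92/2.94 ≈ 1.333 → 4:3 (1.333)
D = 2.58/1.55 ≈ 1.665 → 5:3 (1.667)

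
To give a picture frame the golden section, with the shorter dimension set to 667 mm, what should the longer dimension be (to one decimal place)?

1079.2 mm

golden ratio ≈ 1.61803.
Longer side = 667 × 1.61803 ≈ 1079.226 → 1079.2 mm.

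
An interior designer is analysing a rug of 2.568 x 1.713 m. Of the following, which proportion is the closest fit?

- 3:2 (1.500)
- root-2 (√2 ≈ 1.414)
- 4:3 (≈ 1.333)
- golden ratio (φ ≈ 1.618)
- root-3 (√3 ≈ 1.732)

3:2

Ratio = 2.568 / 1.713 ≈ 1.499.
Distances: 3:2 1.500 (Δ 0.001); root-2 1.414 (Δ 0.085); 4:3 1.333 (Δ 0.166); golden ratio 1.618 (Δ 0.119); root-3 1.732 (Δ 0.233).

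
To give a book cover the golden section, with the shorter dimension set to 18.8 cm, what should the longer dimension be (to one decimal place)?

30.4 cm

golden ratio ≈ 1.61803.
Longer side = 18.8 × 1.61803 ≈ 30.419 → 30.4 cm.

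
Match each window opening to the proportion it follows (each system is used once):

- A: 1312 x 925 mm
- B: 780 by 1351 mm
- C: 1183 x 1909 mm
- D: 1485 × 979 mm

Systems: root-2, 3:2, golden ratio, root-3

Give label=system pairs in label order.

A = 1312/925 ≈ 1.418 → root-2 (1.414)
B = 1351/780 ≈ 1.732 → root-3 (1.732)
C = 1909/1183 ≈ 1.614 → golden ratio (1.618)
D = 1485/979 ≈ 1.517 → 3:2 (1.500)

A=root-2, B=root-3, C=golden ratio, D=3:2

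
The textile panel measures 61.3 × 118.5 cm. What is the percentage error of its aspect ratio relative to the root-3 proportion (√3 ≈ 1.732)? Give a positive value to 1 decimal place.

11.6%

Ratio = 118.5 / 61.3 ≈ 1.9331.
Ideal root-3 ≈ 1.7321. |1.9331 − 1.7321| / 1.7321 ≈ 11.60% → 11.6%.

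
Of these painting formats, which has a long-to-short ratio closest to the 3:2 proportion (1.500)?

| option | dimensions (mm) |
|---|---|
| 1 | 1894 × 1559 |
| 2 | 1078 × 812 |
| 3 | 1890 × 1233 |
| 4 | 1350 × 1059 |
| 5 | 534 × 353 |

Target 3:2 ≈ 1.500.
1: 1.215 (Δ0.285)  2: 1.328 (Δ0.172)  3: 1.533 (Δ0.033)  4: 1.275 (Δ0.225)  5: 1.513 (Δ0.013)

5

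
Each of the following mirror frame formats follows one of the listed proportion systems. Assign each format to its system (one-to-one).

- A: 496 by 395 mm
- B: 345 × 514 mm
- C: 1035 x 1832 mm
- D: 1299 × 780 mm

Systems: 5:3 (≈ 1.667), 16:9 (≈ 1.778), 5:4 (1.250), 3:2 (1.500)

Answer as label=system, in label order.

A = 496/395 ≈ 1.256 → 5:4 (1.250)
B = 514/345 ≈ 1.490 → 3:2 (1.500)
C = 1832/1035 ≈ 1.770 → 16:9 (1.778)
D = 1299/780 ≈ 1.665 → 5:3 (1.667)

A=5:4, B=3:2, C=16:9, D=5:3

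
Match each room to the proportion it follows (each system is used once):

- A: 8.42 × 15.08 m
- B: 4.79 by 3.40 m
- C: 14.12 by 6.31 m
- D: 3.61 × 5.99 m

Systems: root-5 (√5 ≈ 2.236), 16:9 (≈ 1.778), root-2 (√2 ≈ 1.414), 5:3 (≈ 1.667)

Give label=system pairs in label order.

Ratios: A ≈ 1.791; B ≈ 1.409; C ≈ 2.238; D ≈ 1.659.
Targets: root-5 ≈ 2.236; 16:9 ≈ 1.778; root-2 ≈ 1.414; 5:3 ≈ 1.667.

A=16:9, B=root-2, C=root-5, D=5:3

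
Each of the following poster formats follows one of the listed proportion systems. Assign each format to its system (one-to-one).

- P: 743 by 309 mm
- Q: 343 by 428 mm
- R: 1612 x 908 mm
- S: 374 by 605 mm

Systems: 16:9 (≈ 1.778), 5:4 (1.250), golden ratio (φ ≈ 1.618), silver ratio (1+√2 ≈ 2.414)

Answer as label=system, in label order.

P = 743/309 ≈ 2.405 → silver ratio (2.414)
Q = 428/343 ≈ 1.248 → 5:4 (1.250)
R = 1612/908 ≈ 1.775 → 16:9 (1.778)
S = 605/374 ≈ 1.618 → golden ratio (1.618)

P=silver ratio, Q=5:4, R=16:9, S=golden ratio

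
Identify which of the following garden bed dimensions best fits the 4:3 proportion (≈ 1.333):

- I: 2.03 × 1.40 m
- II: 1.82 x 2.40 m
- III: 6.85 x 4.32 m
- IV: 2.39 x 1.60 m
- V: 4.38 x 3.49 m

II

Target 4:3 ≈ 1.333.
I: 1.450 (Δ0.117)  II: 1.319 (Δ0.014)  III: 1.586 (Δ0.253)  IV: 1.494 (Δ0.161)  V: 1.255 (Δ0.078)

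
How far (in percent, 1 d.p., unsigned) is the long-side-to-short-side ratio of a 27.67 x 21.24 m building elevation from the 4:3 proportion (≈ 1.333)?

Ratio = 27.67 / 21.24 ≈ 1.3027.
Ideal 4:3 ≈ 1.3333. |1.3027 − 1.3333| / 1.3333 ≈ 2.30% → 2.3%.

2.3%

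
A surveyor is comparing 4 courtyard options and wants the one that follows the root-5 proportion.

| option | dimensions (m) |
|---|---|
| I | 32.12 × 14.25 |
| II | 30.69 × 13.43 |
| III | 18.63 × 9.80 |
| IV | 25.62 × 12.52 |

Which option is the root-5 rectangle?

Target root-5 ≈ 2.236.
I: 2.254 (Δ0.018)  II: 2.285 (Δ0.049)  III: 1.901 (Δ0.335)  IV: 2.046 (Δ0.190)

I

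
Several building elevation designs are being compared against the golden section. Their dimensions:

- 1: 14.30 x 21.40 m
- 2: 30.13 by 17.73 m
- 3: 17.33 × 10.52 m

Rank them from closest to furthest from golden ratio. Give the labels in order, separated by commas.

3, 2, 1

1: 21.40/14.30 ≈ 1.497 → |1.497 − 1.618| = 0.121
2: 30.13/17.73 ≈ 1.699 → |1.699 − 1.618| = 0.081
3: 17.33/10.52 ≈ 1.647 → |1.647 − 1.618| = 0.029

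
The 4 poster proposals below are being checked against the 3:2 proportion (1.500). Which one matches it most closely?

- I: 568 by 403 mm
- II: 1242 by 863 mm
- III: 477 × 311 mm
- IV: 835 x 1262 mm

IV

Ratios (long/short): I ≈ 1.409; II ≈ 1.439; III ≈ 1.534; IV ≈ 1.511.
3:2 ≈ 1.500; option IV is nearest (Δ 0.011).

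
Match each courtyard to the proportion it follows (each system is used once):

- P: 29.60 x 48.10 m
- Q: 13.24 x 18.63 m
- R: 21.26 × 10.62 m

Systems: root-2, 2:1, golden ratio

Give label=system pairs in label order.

Ratios: P ≈ 1.625; Q ≈ 1.407; R ≈ 2.002.
Targets: root-2 ≈ 1.414; 2:1 ≈ 2.000; golden ratio ≈ 1.618.

P=golden ratio, Q=root-2, R=2:1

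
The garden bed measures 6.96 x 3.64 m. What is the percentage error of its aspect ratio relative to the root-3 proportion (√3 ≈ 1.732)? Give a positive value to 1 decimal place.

10.4%

Ratio = 6.96 / 3.64 ≈ 1.9121.
Ideal root-3 ≈ 1.7321. |1.9121 − 1.7321| / 1.7321 ≈ 10.39% → 10.4%.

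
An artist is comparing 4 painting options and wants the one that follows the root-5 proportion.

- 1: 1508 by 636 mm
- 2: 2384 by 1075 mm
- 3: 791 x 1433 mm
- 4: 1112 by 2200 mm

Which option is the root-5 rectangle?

Target root-5 ≈ 2.236.
1: 2.371 (Δ0.135)  2: 2.218 (Δ0.018)  3: 1.812 (Δ0.424)  4: 1.978 (Δ0.258)

2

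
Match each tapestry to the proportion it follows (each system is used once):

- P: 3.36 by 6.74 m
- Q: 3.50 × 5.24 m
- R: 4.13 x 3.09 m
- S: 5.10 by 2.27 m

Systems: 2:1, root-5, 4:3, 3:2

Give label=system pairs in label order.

P=2:1, Q=3:2, R=4:3, S=root-5

P = 6.74/3.36 ≈ 2.006 → 2:1 (2.000)
Q = 5.24/3.50 ≈ 1.497 → 3:2 (1.500)
R = 4.13/3.09 ≈ 1.337 → 4:3 (1.333)
S = 5.10/2.27 ≈ 2.247 → root-5 (2.236)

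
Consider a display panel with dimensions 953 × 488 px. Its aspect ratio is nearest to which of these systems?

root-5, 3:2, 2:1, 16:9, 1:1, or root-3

2:1

953/488 ≈ 1.953. Nearest candidates are 2:1 (2.000, off by 0.047) and 16:9 (1.778, off by 0.175).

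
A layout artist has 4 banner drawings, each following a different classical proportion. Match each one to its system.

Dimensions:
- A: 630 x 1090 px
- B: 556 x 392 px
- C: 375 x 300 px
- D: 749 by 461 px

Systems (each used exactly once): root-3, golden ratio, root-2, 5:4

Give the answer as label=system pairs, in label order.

Ratios: A ≈ 1.730; B ≈ 1.418; C ≈ 1.250; D ≈ 1.625.
Targets: root-3 ≈ 1.732; golden ratio ≈ 1.618; root-2 ≈ 1.414; 5:4 ≈ 1.250.

A=root-3, B=root-2, C=5:4, D=golden ratio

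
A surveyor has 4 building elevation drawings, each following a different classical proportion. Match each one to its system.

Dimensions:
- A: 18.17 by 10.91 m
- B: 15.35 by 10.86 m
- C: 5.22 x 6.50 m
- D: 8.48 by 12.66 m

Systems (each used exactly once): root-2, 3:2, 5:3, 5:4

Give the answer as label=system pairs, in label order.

A = 18.17/10.91 ≈ 1.665 → 5:3 (1.667)
B = 15.35/10.86 ≈ 1.413 → root-2 (1.414)
C = 6.50/5.22 ≈ 1.245 → 5:4 (1.250)
D = 12.66/8.48 ≈ 1.493 → 3:2 (1.500)

A=5:3, B=root-2, C=5:4, D=3:2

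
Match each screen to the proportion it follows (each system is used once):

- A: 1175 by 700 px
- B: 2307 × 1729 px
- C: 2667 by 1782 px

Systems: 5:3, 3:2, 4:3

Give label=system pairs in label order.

A=5:3, B=4:3, C=3:2

Ratios: A ≈ 1.679; B ≈ 1.334; C ≈ 1.497.
Targets: 5:3 ≈ 1.667; 3:2 ≈ 1.500; 4:3 ≈ 1.333.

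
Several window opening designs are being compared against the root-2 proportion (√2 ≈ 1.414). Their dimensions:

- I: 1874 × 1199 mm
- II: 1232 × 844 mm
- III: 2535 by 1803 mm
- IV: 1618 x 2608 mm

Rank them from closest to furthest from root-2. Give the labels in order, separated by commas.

I: 1874/1199 ≈ 1.563 → |1.563 − 1.414| = 0.149
II: 1232/844 ≈ 1.460 → |1.460 − 1.414| = 0.046
III: 2535/1803 ≈ 1.406 → |1.406 − 1.414| = 0.008
IV: 2608/1618 ≈ 1.612 → |1.612 − 1.414| = 0.198

III, II, I, IV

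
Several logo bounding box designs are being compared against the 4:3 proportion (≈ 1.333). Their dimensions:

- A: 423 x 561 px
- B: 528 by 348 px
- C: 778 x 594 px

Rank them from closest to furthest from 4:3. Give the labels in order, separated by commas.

Ratios: A = 561 / 423 ≈ 1.326; B = 528 / 348 ≈ 1.517; C = 778 / 594 ≈ 1.310.
|Δ from 1.333|: A 0.007; B 0.184; C 0.023.

A, C, B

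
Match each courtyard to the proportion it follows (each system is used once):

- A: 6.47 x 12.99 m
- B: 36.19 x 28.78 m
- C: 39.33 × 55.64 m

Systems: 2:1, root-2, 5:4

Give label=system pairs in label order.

A = 12.99/6.47 ≈ 2.008 → 2:1 (2.000)
B = 36.19/28.78 ≈ 1.257 → 5:4 (1.250)
C = 55.64/39.33 ≈ 1.415 → root-2 (1.414)

A=2:1, B=5:4, C=root-2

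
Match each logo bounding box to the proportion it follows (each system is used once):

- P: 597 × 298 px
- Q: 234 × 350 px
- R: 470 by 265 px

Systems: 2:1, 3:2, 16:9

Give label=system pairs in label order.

Ratios: P ≈ 2.003; Q ≈ 1.496; R ≈ 1.774.
Targets: 2:1 ≈ 2.000; 3:2 ≈ 1.500; 16:9 ≈ 1.778.

P=2:1, Q=3:2, R=16:9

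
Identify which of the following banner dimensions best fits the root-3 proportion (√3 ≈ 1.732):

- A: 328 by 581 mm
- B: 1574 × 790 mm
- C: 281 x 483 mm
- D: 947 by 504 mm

C

Target root-3 ≈ 1.732.
A: 1.771 (Δ0.039)  B: 1.992 (Δ0.260)  C: 1.719 (Δ0.013)  D: 1.879 (Δ0.147)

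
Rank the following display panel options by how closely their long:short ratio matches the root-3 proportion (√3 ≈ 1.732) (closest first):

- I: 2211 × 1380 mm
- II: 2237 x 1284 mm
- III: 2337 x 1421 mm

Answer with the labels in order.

I: 2211/1380 ≈ 1.602 → |1.602 − 1.732| = 0.130
II: 2237/1284 ≈ 1.742 → |1.742 − 1.732| = 0.010
III: 2337/1421 ≈ 1.645 → |1.645 − 1.732| = 0.087

II, III, I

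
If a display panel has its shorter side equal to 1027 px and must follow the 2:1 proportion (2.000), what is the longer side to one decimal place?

2:1 = 2.00000.
Longer side = 1027 × 2.00000 ≈ 2054.000 → 2054.0 px.

2054.0 px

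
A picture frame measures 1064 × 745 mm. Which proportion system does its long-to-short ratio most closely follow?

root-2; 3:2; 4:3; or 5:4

root-2

Ratio = 1064 / 745 ≈ 1.428.
Distances: root-2 1.414 (Δ 0.014); 3:2 1.500 (Δ 0.072); 4:3 1.333 (Δ 0.095); 5:4 1.250 (Δ 0.178).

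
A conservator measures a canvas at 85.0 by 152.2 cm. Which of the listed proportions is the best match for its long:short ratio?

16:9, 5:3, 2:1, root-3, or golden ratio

Ratio = 152.2 / 85.0 ≈ 1.791.
Distances: 16:9 1.778 (Δ 0.013); 5:3 1.667 (Δ 0.124); 2:1 2.000 (Δ 0.209); root-3 1.732 (Δ 0.059); golden ratio 1.618 (Δ 0.173).

16:9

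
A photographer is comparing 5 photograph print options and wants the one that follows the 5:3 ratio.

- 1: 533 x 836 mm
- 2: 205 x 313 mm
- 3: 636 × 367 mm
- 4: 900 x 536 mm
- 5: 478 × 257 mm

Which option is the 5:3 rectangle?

4

Target 5:3 ≈ 1.667.
1: 1.568 (Δ0.099)  2: 1.527 (Δ0.140)  3: 1.733 (Δ0.066)  4: 1.679 (Δ0.012)  5: 1.860 (Δ0.193)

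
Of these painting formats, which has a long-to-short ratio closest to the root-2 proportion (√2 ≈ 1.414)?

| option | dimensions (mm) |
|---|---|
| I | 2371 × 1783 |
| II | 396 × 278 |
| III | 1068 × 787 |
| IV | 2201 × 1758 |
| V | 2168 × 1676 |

II

Target root-2 ≈ 1.414.
I: 1.330 (Δ0.084)  II: 1.424 (Δ0.010)  III: 1.357 (Δ0.057)  IV: 1.252 (Δ0.162)  V: 1.294 (Δ0.120)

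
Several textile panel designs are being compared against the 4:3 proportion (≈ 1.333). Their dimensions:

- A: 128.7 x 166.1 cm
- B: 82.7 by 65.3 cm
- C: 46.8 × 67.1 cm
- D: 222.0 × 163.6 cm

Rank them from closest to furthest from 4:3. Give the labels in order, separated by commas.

A: 166.1/128.7 ≈ 1.291 → |1.291 − 1.333| = 0.042
B: 82.7/65.3 ≈ 1.266 → |1.266 − 1.333| = 0.067
C: 67.1/46.8 ≈ 1.434 → |1.434 − 1.333| = 0.101
D: 222.0/163.6 ≈ 1.357 → |1.357 − 1.333| = 0.024

D, A, B, C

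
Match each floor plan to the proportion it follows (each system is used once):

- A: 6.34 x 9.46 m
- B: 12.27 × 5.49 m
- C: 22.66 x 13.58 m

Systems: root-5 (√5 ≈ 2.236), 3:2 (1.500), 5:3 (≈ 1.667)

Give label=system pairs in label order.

A=3:2, B=root-5, C=5:3

Ratios: A ≈ 1.492; B ≈ 2.235; C ≈ 1.669.
Targets: root-5 ≈ 2.236; 3:2 ≈ 1.500; 5:3 ≈ 1.667.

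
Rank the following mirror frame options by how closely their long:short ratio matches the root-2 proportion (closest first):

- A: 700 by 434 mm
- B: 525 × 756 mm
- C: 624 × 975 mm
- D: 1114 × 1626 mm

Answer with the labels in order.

B, D, C, A

A: 700/434 ≈ 1.613 → |1.613 − 1.414| = 0.199
B: 756/525 ≈ 1.440 → |1.440 − 1.414| = 0.026
C: 975/624 ≈ 1.562 → |1.562 − 1.414| = 0.148
D: 1626/1114 ≈ 1.460 → |1.460 − 1.414| = 0.046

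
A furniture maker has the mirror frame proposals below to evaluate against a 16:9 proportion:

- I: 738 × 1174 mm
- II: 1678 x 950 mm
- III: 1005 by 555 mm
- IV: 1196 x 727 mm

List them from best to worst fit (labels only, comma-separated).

I: 1174/738 ≈ 1.591 → |1.591 − 1.778| = 0.187
II: 1678/950 ≈ 1.766 → |1.766 − 1.778| = 0.012
III: 1005/555 ≈ 1.811 → |1.811 − 1.778| = 0.033
IV: 1196/727 ≈ 1.645 → |1.645 − 1.778| = 0.133

II, III, IV, I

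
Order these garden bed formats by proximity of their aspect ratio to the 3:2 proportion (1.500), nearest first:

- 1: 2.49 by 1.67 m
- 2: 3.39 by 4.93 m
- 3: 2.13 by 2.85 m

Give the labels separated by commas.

Ratios: 1 = 2.49 / 1.67 ≈ 1.491; 2 = 4.93 / 3.39 ≈ 1.454; 3 = 2.85 / 2.13 ≈ 1.338.
|Δ from 1.500|: 1 0.009; 2 0.046; 3 0.162.

1, 2, 3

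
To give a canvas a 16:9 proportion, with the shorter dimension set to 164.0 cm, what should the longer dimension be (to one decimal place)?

291.6 cm

16:9 ≈ 1.77778.
Longer side = 164.0 × 1.77778 ≈ 291.556 → 291.6 cm.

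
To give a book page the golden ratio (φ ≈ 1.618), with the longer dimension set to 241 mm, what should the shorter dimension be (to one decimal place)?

golden ratio ≈ 1.61803.
Shorter side = 241 ÷ 1.61803 ≈ 148.947 → 148.9 mm.

148.9 mm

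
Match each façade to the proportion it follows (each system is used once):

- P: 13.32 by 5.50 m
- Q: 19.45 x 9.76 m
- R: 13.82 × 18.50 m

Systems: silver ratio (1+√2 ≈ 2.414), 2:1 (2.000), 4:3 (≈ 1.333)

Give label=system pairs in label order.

Ratios: P ≈ 2.422; Q ≈ 1.993; R ≈ 1.339.
Targets: silver ratio ≈ 2.414; 2:1 ≈ 2.000; 4:3 ≈ 1.333.

P=silver ratio, Q=2:1, R=4:3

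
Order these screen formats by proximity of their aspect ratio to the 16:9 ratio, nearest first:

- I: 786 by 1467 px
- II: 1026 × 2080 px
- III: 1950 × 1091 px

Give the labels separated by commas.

III, I, II

I: 1467/786 ≈ 1.866 → |1.866 − 1.778| = 0.088
II: 2080/1026 ≈ 2.027 → |2.027 − 1.778| = 0.249
III: 1950/1091 ≈ 1.787 → |1.787 − 1.778| = 0.009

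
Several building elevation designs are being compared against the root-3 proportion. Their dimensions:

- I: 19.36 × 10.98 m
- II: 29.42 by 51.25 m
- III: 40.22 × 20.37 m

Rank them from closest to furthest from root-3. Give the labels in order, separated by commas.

II, I, III

I: 19.36/10.98 ≈ 1.763 → |1.763 − 1.732| = 0.031
II: 51.25/29.42 ≈ 1.742 → |1.742 − 1.732| = 0.010
III: 40.22/20.37 ≈ 1.974 → |1.974 − 1.732| = 0.242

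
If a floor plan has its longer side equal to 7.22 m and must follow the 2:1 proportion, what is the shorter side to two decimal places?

3.61 m

2:1 = 2.00000.
Shorter side = 7.22 ÷ 2.00000 ≈ 3.6100 → 3.61 m.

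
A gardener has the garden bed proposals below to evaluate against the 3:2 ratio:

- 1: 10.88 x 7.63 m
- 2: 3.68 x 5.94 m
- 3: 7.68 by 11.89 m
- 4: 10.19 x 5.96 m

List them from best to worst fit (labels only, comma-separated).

Ratios: 1 = 10.88 / 7.63 ≈ 1.426; 2 = 5.94 / 3.68 ≈ 1.614; 3 = 11.89 / 7.68 ≈ 1.548; 4 = 10.19 / 5.96 ≈ 1.710.
|Δ from 1.500|: 1 0.074; 2 0.114; 3 0.048; 4 0.210.

3, 1, 2, 4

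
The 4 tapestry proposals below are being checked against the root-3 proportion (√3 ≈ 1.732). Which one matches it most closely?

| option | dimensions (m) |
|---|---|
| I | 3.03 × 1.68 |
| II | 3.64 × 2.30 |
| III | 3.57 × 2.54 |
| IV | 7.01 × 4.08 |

Ratios (long/short): I ≈ 1.804; II ≈ 1.583; III ≈ 1.406; IV ≈ 1.718.
root-3 ≈ 1.732; option IV is nearest (Δ 0.014).

IV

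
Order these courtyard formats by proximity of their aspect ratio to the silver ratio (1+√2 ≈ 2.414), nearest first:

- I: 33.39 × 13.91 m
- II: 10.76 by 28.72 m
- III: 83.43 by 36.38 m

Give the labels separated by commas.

I: 33.39/13.91 ≈ 2.400 → |2.400 − 2.414| = 0.014
II: 28.72/10.76 ≈ 2.669 → |2.669 − 2.414| = 0.255
III: 83.43/36.38 ≈ 2.293 → |2.293 − 2.414| = 0.121

I, III, II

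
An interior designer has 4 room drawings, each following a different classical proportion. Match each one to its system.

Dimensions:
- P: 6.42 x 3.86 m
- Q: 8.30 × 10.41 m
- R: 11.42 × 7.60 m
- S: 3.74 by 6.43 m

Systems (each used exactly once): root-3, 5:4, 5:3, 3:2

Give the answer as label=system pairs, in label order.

P=5:3, Q=5:4, R=3:2, S=root-3

Ratios: P ≈ 1.663; Q ≈ 1.254; R ≈ 1.503; S ≈ 1.719.
Targets: root-3 ≈ 1.732; 5:4 ≈ 1.250; 5:3 ≈ 1.667; 3:2 ≈ 1.500.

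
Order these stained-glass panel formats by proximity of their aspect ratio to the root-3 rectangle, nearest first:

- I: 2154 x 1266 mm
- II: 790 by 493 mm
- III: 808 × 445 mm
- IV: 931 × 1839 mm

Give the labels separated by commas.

Ratios: I = 2154 / 1266 ≈ 1.701; II = 790 / 493 ≈ 1.602; III = 808 / 445 ≈ 1.816; IV = 1839 / 931 ≈ 1.975.
|Δ from 1.732|: I 0.031; II 0.130; III 0.084; IV 0.243.

I, III, II, IV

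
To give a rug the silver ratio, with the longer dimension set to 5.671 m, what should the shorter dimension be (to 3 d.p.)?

2.349 m

silver ratio ≈ 2.41421.
Shorter side = 5.671 ÷ 2.41421 ≈ 2.34901 → 2.349 m.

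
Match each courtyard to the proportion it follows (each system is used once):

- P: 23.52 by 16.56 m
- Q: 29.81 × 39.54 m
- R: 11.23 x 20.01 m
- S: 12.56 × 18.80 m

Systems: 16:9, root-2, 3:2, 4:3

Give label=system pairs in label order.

Ratios: P ≈ 1.420; Q ≈ 1.326; R ≈ 1.782; S ≈ 1.497.
Targets: 16:9 ≈ 1.778; root-2 ≈ 1.414; 3:2 ≈ 1.500; 4:3 ≈ 1.333.

P=root-2, Q=4:3, R=16:9, S=3:2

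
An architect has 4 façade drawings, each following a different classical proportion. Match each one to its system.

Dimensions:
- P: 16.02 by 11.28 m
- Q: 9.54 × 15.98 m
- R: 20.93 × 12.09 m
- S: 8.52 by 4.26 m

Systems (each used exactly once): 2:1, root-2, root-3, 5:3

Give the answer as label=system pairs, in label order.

P = 16.02/11.28 ≈ 1.420 → root-2 (1.414)
Q = 15.98/9.54 ≈ 1.675 → 5:3 (1.667)
R = 20.93/12.09 ≈ 1.731 → root-3 (1.732)
S = 8.52/4.26 ≈ 2.000 → 2:1 (2.000)

P=root-2, Q=5:3, R=root-3, S=2:1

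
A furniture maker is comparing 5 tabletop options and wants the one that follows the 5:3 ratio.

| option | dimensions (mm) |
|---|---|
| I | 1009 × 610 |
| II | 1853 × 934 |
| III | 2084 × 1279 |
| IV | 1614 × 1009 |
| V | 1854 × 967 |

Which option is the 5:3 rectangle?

I

Target 5:3 ≈ 1.667.
I: 1.654 (Δ0.013)  II: 1.984 (Δ0.317)  III: 1.629 (Δ0.038)  IV: 1.600 (Δ0.067)  V: 1.917 (Δ0.250)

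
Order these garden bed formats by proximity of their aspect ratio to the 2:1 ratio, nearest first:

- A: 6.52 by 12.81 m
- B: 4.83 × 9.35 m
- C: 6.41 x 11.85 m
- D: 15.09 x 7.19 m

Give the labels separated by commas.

A, B, D, C

Ratios: A = 12.81 / 6.52 ≈ 1.965; B = 9.35 / 4.83 ≈ 1.936; C = 11.85 / 6.41 ≈ 1.849; D = 15.09 / 7.19 ≈ 2.099.
|Δ from 2.000|: A 0.035; B 0.064; C 0.151; D 0.099.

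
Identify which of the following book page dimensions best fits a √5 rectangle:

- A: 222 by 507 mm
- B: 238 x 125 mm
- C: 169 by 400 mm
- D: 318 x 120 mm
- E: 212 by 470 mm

E

Ratios (long/short): A ≈ 2.284; B ≈ 1.904; C ≈ 2.367; D ≈ 2.650; E ≈ 2.217.
root-5 ≈ 2.236; option E is nearest (Δ 0.019).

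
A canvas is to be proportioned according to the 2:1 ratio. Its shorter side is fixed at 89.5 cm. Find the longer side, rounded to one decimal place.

2:1 = 2.00000.
Longer side = 89.5 × 2.00000 ≈ 179.000 → 179.0 cm.

179.0 cm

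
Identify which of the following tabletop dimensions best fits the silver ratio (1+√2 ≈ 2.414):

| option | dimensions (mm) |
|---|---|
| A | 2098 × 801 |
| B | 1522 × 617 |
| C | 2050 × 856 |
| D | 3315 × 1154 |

Target silver ratio ≈ 2.414.
A: 2.619 (Δ0.205)  B: 2.467 (Δ0.053)  C: 2.395 (Δ0.019)  D: 2.873 (Δ0.459)

C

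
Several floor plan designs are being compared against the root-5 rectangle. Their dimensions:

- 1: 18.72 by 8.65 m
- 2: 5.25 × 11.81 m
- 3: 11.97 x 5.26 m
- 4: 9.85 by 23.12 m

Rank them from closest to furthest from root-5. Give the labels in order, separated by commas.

2, 3, 1, 4

1: 18.72/8.65 ≈ 2.164 → |2.164 − 2.236| = 0.072
2: 11.81/5.25 ≈ 2.250 → |2.250 − 2.236| = 0.014
3: 11.97/5.26 ≈ 2.276 → |2.276 − 2.236| = 0.040
4: 23.12/9.85 ≈ 2.347 → |2.347 − 2.236| = 0.111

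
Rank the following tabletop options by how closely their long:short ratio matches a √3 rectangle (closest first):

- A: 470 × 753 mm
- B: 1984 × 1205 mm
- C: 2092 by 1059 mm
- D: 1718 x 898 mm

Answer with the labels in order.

A: 753/470 ≈ 1.602 → |1.602 − 1.732| = 0.130
B: 1984/1205 ≈ 1.646 → |1.646 − 1.732| = 0.086
C: 2092/1059 ≈ 1.975 → |1.975 − 1.732| = 0.243
D: 1718/898 ≈ 1.913 → |1.913 − 1.732| = 0.181

B, A, D, C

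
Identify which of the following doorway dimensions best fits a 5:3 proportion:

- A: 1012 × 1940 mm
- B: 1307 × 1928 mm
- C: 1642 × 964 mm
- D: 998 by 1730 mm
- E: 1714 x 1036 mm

Target 5:3 ≈ 1.667.
A: 1.917 (Δ0.250)  B: 1.475 (Δ0.192)  C: 1.703 (Δ0.036)  D: 1.733 (Δ0.066)  E: 1.654 (Δ0.013)

E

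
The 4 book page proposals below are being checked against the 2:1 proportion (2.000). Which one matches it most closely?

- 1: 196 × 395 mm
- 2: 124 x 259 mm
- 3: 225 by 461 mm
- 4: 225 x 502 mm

Target 2:1 ≈ 2.000.
1: 2.015 (Δ0.015)  2: 2.089 (Δ0.089)  3: 2.049 (Δ0.049)  4: 2.231 (Δ0.231)

1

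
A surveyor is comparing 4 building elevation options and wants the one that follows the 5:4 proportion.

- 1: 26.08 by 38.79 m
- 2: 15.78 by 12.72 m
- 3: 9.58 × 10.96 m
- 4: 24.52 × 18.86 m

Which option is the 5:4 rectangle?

2

Ratios (long/short): 1 ≈ 1.487; 2 ≈ 1.241; 3 ≈ 1.144; 4 ≈ 1.300.
5:4 ≈ 1.250; option 2 is nearest (Δ 0.009).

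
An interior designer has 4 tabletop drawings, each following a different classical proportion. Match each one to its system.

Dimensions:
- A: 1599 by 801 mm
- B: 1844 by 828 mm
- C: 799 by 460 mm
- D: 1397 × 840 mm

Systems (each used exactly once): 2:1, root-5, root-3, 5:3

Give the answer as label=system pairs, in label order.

A=2:1, B=root-5, C=root-3, D=5:3

A = 1599/801 ≈ 1.996 → 2:1 (2.000)
B = 1844/828 ≈ 2.227 → root-5 (2.236)
C = 799/460 ≈ 1.737 → root-3 (1.732)
D = 1397/840 ≈ 1.663 → 5:3 (1.667)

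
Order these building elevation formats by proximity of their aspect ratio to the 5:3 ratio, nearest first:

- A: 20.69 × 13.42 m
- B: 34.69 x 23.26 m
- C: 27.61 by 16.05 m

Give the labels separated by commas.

C, A, B

A: 20.69/13.42 ≈ 1.542 → |1.542 − 1.667| = 0.125
B: 34.69/23.26 ≈ 1.491 → |1.491 − 1.667| = 0.176
C: 27.61/16.05 ≈ 1.720 → |1.720 − 1.667| = 0.053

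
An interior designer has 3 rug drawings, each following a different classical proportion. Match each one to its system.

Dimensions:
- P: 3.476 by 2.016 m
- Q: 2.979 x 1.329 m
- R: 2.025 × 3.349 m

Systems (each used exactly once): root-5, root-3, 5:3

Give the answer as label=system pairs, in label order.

P=root-3, Q=root-5, R=5:3

P = 3.476/2.016 ≈ 1.724 → root-3 (1.732)
Q = 2.979/1.329 ≈ 2.242 → root-5 (2.236)
R = 3.349/2.025 ≈ 1.654 → 5:3 (1.667)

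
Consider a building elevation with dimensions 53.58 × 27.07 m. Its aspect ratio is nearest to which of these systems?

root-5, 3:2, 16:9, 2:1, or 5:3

2:1

53.58/27.07 ≈ 1.979. Nearest candidates are 2:1 (2.000, off by 0.021) and 16:9 (1.778, off by 0.201).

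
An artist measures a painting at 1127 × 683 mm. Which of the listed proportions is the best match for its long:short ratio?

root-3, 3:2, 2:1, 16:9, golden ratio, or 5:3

Ratio = 1127 / 683 ≈ 1.650.
Distances: root-3 1.732 (Δ 0.082); 3:2 1.500 (Δ 0.150); 2:1 2.000 (Δ 0.350); 16:9 1.778 (Δ 0.128); golden ratio 1.618 (Δ 0.032); 5:3 1.667 (Δ 0.017).

5:3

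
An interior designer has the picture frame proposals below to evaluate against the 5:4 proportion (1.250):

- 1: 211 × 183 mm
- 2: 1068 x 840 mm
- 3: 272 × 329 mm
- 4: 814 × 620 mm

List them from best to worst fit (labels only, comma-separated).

2, 3, 4, 1

Ratios: 1 = 211 / 183 ≈ 1.153; 2 = 1068 / 840 ≈ 1.271; 3 = 329 / 272 ≈ 1.210; 4 = 814 / 620 ≈ 1.313.
|Δ from 1.250|: 1 0.097; 2 0.021; 3 0.040; 4 0.063.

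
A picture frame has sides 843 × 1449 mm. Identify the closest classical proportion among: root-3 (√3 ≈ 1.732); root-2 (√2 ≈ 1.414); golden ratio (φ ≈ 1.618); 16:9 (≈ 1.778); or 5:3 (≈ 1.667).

root-3

Ratio = 1449 / 843 ≈ 1.719.
Distances: root-3 1.732 (Δ 0.013); root-2 1.414 (Δ 0.305); golden ratio 1.618 (Δ 0.101); 16:9 1.778 (Δ 0.059); 5:3 1.667 (Δ 0.052).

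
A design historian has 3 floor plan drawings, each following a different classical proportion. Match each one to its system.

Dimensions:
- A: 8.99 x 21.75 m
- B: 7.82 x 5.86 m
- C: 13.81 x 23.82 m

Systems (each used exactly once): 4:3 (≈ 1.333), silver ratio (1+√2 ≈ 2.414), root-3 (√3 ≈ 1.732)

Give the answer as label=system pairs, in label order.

Ratios: A ≈ 2.419; B ≈ 1.334; C ≈ 1.725.
Targets: 4:3 ≈ 1.333; silver ratio ≈ 2.414; root-3 ≈ 1.732.

A=silver ratio, B=4:3, C=root-3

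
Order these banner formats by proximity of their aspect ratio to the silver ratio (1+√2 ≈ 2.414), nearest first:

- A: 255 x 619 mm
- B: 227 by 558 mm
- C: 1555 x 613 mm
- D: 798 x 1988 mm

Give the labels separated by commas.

A, B, D, C

Ratios: A = 619 / 255 ≈ 2.427; B = 558 / 227 ≈ 2.458; C = 1555 / 613 ≈ 2.537; D = 1988 / 798 ≈ 2.491.
|Δ from 2.414|: A 0.013; B 0.044; C 0.123; D 0.077.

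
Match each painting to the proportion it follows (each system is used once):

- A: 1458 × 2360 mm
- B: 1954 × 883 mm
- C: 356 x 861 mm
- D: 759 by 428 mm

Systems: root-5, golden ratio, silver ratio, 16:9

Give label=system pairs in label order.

A = 2360/1458 ≈ 1.619 → golden ratio (1.618)
B = 1954/883 ≈ 2.213 → root-5 (2.236)
C = 861/356 ≈ 2.419 → silver ratio (2.414)
D = 759/428 ≈ 1.773 → 16:9 (1.778)

A=golden ratio, B=root-5, C=silver ratio, D=16:9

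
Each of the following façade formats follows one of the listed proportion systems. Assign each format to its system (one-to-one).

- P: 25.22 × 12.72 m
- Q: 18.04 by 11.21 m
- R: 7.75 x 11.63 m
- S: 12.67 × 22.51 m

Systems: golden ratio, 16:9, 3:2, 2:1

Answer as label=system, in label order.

Ratios: P ≈ 1.983; Q ≈ 1.609; R ≈ 1.501; S ≈ 1.777.
Targets: golden ratio ≈ 1.618; 16:9 ≈ 1.778; 3:2 ≈ 1.500; 2:1 ≈ 2.000.

P=2:1, Q=golden ratio, R=3:2, S=16:9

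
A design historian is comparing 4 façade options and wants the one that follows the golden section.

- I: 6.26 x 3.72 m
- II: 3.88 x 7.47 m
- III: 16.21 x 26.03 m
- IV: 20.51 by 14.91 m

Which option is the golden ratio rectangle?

III

Ratios (long/short): I ≈ 1.683; II ≈ 1.925; III ≈ 1.606; IV ≈ 1.376.
golden ratio ≈ 1.618; option III is nearest (Δ 0.012).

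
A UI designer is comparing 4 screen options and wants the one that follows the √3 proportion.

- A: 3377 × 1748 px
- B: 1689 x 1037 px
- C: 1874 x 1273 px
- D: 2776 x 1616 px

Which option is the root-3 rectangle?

Ratios (long/short): A ≈ 1.932; B ≈ 1.629; C ≈ 1.472; D ≈ 1.718.
root-3 ≈ 1.732; option D is nearest (Δ 0.014).

D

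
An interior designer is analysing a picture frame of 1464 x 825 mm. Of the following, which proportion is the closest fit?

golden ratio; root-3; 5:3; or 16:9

16:9

Ratio = 1464 / 825 ≈ 1.775.
Distances: golden ratio 1.618 (Δ 0.157); root-3 1.732 (Δ 0.043); 5:3 1.667 (Δ 0.108); 16:9 1.778 (Δ 0.003).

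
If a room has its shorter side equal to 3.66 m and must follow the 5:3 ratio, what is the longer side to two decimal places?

5:3 ≈ 1.66667.
Longer side = 3.66 × 1.66667 ≈ 6.1000 → 6.10 m.

6.10 m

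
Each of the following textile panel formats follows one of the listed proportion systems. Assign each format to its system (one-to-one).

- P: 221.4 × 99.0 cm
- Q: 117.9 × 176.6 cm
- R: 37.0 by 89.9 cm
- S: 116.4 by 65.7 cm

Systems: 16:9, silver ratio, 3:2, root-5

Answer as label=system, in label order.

P=root-5, Q=3:2, R=silver ratio, S=16:9

Ratios: P ≈ 2.236; Q ≈ 1.498; R ≈ 2.430; S ≈ 1.772.
Targets: 16:9 ≈ 1.778; silver ratio ≈ 2.414; 3:2 ≈ 1.500; root-5 ≈ 2.236.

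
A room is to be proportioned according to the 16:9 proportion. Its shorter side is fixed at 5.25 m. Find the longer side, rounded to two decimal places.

9.33 m

16:9 ≈ 1.77778.
Longer side = 5.25 × 1.77778 ≈ 9.3333 → 9.33 m.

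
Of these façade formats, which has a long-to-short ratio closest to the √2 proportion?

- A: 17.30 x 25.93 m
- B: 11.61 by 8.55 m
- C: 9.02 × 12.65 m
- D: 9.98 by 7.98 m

Ratios (long/short): A ≈ 1.499; B ≈ 1.358; C ≈ 1.402; D ≈ 1.251.
root-2 ≈ 1.414; option C is nearest (Δ 0.012).

C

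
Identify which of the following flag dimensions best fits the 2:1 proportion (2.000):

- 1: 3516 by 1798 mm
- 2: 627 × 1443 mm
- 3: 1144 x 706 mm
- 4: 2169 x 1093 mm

Ratios (long/short): 1 ≈ 1.956; 2 ≈ 2.301; 3 ≈ 1.620; 4 ≈ 1.984.
2:1 ≈ 2.000; option 4 is nearest (Δ 0.016).

4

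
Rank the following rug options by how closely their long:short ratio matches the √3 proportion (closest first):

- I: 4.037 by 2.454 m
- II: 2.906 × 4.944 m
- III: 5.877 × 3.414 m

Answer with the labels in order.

Ratios: I = 4.037 / 2.454 ≈ 1.645; II = 4.944 / 2.906 ≈ 1.701; III = 5.877 / 3.414 ≈ 1.721.
|Δ from 1.732|: I 0.087; II 0.031; III 0.011.

III, II, I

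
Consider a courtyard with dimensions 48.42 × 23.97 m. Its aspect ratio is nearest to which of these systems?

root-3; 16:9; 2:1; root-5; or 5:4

48.42/23.97 ≈ 2.020. Nearest candidates are 2:1 (2.000, off by 0.020) and root-5 (2.236, off by 0.216).

2:1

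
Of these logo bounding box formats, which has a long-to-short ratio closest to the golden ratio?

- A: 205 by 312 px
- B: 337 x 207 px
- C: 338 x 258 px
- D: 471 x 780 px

B

Ratios (long/short): A ≈ 1.522; B ≈ 1.628; C ≈ 1.310; D ≈ 1.656.
golden ratio ≈ 1.618; option B is nearest (Δ 0.010).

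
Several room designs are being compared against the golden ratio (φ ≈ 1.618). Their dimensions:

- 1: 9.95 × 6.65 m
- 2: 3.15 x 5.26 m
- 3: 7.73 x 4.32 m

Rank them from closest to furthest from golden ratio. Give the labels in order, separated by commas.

Ratios: 1 = 9.95 / 6.65 ≈ 1.496; 2 = 5.26 / 3.15 ≈ 1.670; 3 = 7.73 / 4.32 ≈ 1.789.
|Δ from 1.618|: 1 0.122; 2 0.052; 3 0.171.

2, 1, 3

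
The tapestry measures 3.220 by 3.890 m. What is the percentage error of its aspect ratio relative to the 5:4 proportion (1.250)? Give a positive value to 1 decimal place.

3.4%

Ratio = 3.890 / 3.220 ≈ 1.2081.
Ideal 5:4 = 1.2500. |1.2081 − 1.2500| / 1.2500 ≈ 3.35% → 3.4%.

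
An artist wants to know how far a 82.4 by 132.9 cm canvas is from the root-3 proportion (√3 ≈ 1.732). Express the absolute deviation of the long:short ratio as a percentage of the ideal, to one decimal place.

6.9%

Ratio = 132.9 / 82.4 ≈ 1.6129.
Ideal root-3 ≈ 1.7321. |1.6129 − 1.7321| / 1.7321 ≈ 6.88% → 6.9%.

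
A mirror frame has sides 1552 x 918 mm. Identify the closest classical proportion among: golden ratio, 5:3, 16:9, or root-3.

5:3

1552/918 ≈ 1.691. Nearest candidates are 5:3 (1.667, off by 0.024) and root-3 (1.732, off by 0.041).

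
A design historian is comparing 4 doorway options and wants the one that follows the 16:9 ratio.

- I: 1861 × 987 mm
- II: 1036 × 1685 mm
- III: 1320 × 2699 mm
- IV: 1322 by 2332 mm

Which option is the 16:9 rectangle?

Ratios (long/short): I ≈ 1.886; II ≈ 1.626; III ≈ 2.045; IV ≈ 1.764.
16:9 ≈ 1.778; option IV is nearest (Δ 0.014).

IV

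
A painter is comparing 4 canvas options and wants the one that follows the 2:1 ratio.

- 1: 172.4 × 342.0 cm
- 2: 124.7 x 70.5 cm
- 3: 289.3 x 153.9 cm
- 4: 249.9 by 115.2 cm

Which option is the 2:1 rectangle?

1

Target 2:1 ≈ 2.000.
1: 1.984 (Δ0.016)  2: 1.769 (Δ0.231)  3: 1.880 (Δ0.120)  4: 2.169 (Δ0.169)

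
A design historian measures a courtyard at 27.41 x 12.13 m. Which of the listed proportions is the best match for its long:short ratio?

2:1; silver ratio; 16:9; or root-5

root-5

27.41/12.13 ≈ 2.260. Nearest candidates are root-5 (2.236, off by 0.024) and silver ratio (2.414, off by 0.154).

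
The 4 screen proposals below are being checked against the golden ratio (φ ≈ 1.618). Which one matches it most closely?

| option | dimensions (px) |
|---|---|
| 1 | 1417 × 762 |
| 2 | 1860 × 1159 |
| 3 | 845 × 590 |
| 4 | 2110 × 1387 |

2

Ratios (long/short): 1 ≈ 1.860; 2 ≈ 1.605; 3 ≈ 1.432; 4 ≈ 1.521.
golden ratio ≈ 1.618; option 2 is nearest (Δ 0.013).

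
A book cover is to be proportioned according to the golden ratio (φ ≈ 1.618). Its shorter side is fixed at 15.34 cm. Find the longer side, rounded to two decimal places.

24.82 cm

golden ratio ≈ 1.61803.
Longer side = 15.34 × 1.61803 ≈ 24.8206 → 24.82 cm.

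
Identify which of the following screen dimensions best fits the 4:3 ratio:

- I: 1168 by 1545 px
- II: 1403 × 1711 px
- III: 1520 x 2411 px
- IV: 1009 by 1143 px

I

Target 4:3 ≈ 1.333.
I: 1.323 (Δ0.010)  II: 1.220 (Δ0.113)  III: 1.586 (Δ0.253)  IV: 1.133 (Δ0.200)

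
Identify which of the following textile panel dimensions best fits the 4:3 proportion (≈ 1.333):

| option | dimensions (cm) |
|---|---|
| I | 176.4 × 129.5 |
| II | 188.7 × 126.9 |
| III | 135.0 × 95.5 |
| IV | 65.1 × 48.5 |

IV

Target 4:3 ≈ 1.333.
I: 1.362 (Δ0.029)  II: 1.487 (Δ0.154)  III: 1.414 (Δ0.081)  IV: 1.342 (Δ0.009)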